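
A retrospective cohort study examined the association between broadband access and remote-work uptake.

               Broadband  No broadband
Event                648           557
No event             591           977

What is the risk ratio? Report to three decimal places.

1.440

Reading the table with exposure as columns: a = 648 (Broadband, case), b = 591 (Broadband, non-case), c = 557 (No broadband, case), d = 977.
Risk in exposed = 648/1239 = 0.52300; risk in unexposed = 557/1534 = 0.36310.
RR = 0.52300 / 0.36310 = 1.44037
The risk among the exposed is 1.44 times that among the unexposed.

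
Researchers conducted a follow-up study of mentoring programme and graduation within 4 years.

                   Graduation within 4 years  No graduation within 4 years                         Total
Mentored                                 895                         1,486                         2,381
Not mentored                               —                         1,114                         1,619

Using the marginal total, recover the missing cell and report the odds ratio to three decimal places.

The missing cell is in the unexposed row: 1619 − 1114 = 505.
So a = 895, b = 1486, c = 505, d = 1114.
OR = (a·d)/(b·c) = (895 × 1114) / (1486 × 505) = 997030 / 750430 = 1.32861

1.329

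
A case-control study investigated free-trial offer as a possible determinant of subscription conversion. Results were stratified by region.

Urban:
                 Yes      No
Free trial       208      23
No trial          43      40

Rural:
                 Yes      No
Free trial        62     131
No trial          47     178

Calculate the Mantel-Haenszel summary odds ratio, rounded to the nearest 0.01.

OR_MH = Σ(aᵢdᵢ/nᵢ) / Σ(bᵢcᵢ/nᵢ), where nᵢ is the stratum total.
Stratum 1 (Urban): n = 314; a·d/n = 208·40/314 = 26.4968; b·c/n = 23·43/314 = 3.1497
Stratum 2 (Rural): n = 418; a·d/n = 62·178/418 = 26.4019; b·c/n = 131·47/418 = 14.7297
OR_MH = (26.4968 + 26.4019) / (3.1497 + 14.7297) = 52.8987 / 17.8793 = 2.95865

2.96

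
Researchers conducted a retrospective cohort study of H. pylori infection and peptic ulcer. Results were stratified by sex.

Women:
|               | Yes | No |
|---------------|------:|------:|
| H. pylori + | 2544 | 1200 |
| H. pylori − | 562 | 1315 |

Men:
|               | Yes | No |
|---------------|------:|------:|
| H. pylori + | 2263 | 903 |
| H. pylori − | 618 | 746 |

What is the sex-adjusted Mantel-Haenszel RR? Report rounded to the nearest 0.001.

RR_MH = Σ(aᵢ·n₀ᵢ/nᵢ) / Σ(cᵢ·n₁ᵢ/nᵢ), with n₁ᵢ = aᵢ+bᵢ (exposed), n₀ᵢ = cᵢ+dᵢ (unexposed), nᵢ = n₁ᵢ+n₀ᵢ.
Stratum 1 (Women): n₁ = 3744, n₀ = 1877, n = 5621; a·n₀/n = 2544·1877/5621 = 849.5086; c·n₁/n = 562·3744/5621 = 374.3334
Stratum 2 (Men): n₁ = 3166, n₀ = 1364, n = 4530; a·n₀/n = 2263·1364/4530 = 681.3978; c·n₁/n = 618·3166/4530 = 431.9179
RR_MH = (849.5086 + 681.3978) / (374.3334 + 431.9179) = 1530.9064 / 806.2513 = 1.89880

1.899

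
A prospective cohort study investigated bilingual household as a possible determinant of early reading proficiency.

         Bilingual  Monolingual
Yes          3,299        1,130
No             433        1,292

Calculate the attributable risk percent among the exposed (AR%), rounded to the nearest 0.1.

Reading the table with exposure as columns: a = 3299 (Bilingual, case), b = 433 (Bilingual, non-case), c = 1130 (Monolingual, case), d = 1292.
Risk in exposed = 3299/3732 = 0.88398; risk in unexposed = 1130/2422 = 0.46656.
RR = 0.88398/0.46656 = 1.89468
AR% = (RR − 1)/RR × 100 = (1.89468 − 1)/1.89468 × 100 = 47.2207%

47.2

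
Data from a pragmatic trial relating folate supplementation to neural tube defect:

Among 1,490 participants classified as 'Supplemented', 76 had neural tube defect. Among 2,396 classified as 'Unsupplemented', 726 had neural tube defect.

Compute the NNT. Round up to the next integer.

Risk in treated group = 76/1490 = 0.05101; risk in control = 726/2396 = 0.30301.
Absolute risk reduction = 0.30301 − 0.05101 = 0.25200
NNT = 1 / ARR = 1 / 0.25200 = 3.968 → round up → 4

4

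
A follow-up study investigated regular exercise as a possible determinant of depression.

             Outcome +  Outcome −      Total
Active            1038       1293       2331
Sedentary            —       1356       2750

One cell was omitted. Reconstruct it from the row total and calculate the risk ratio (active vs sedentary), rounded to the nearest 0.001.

0.878

The missing cell is in the unexposed row: 2750 − 1356 = 1394.
So a = 1038, b = 1293, c = 1394, d = 1356.
RR = [a/(a+b)] / [c/(c+d)] = (1038/2331) / (1394/2750) = 0.44530/0.50691 = 0.87847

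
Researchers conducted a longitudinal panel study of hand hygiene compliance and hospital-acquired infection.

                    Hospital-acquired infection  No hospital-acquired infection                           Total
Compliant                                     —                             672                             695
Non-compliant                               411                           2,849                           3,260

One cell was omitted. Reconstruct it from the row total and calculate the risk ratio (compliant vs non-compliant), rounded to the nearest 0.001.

The missing cell is in the exposed row: 695 − 672 = 23.
So a = 23, b = 672, c = 411, d = 2849.
RR = [a/(a+b)] / [c/(c+d)] = (23/695) / (411/3260) = 0.03309/0.12607 = 0.26249

0.262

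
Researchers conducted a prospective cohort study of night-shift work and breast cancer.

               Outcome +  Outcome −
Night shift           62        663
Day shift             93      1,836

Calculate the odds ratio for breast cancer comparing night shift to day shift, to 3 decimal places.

Cells: a = 62, b = 663, c = 93, d = 1836.
OR = (a·d)/(b·c) = (62 × 1836) / (663 × 93) = 113832 / 61659 = 1.84615
The odds of breast cancer are about 1.85 times as high in the night shift group.

1.846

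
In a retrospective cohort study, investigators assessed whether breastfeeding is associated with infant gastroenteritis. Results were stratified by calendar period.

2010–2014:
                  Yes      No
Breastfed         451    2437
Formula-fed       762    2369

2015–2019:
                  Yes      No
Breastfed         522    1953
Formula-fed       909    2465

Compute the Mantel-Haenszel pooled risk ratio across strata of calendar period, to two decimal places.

RR_MH = Σ(aᵢ·n₀ᵢ/nᵢ) / Σ(cᵢ·n₁ᵢ/nᵢ), with n₁ᵢ = aᵢ+bᵢ (exposed), n₀ᵢ = cᵢ+dᵢ (unexposed), nᵢ = n₁ᵢ+n₀ᵢ.
Stratum 1 (2010–2014): n₁ = 2888, n₀ = 3131, n = 6019; a·n₀/n = 451·3131/6019 = 234.6039; c·n₁/n = 762·2888/6019 = 365.6182
Stratum 2 (2015–2019): n₁ = 2475, n₀ = 3374, n = 5849; a·n₀/n = 522·3374/5849 = 301.1161; c·n₁/n = 909·2475/5849 = 384.6427
RR_MH = (234.6039 + 301.1161) / (365.6182 + 384.6427) = 535.7200 / 750.2609 = 0.71404

0.71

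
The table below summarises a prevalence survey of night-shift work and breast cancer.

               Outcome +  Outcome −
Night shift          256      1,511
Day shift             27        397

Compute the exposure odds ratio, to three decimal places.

2.491

Cells: a = 256, b = 1511, c = 27, d = 397.
OR = (a·d)/(b·c) = (256 × 397) / (1511 × 27) = 101632 / 40797 = 2.49116
The odds of breast cancer are about 2.49 times as high in the night shift group.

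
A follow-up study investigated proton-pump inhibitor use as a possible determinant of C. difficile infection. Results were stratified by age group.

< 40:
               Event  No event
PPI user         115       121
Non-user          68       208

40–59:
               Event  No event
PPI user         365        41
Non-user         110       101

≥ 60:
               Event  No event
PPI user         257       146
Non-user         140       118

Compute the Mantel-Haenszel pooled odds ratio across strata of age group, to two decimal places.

OR_MH = Σ(aᵢdᵢ/nᵢ) / Σ(bᵢcᵢ/nᵢ), where nᵢ is the stratum total.
Stratum 1 (< 40): n = 512; a·d/n = 115·208/512 = 46.7188; b·c/n = 121·68/512 = 16.0703
Stratum 2 (40–59): n = 617; a·d/n = 365·101/617 = 59.7488; b·c/n = 41·110/617 = 7.3096
Stratum 3 (≥ 60): n = 661; a·d/n = 257·118/661 = 45.8790; b·c/n = 146·140/661 = 30.9228
OR_MH = (46.7188 + 59.7488 + 45.8790) / (16.0703 + 7.3096 + 30.9228) = 152.3465 / 54.3027 = 2.80550

2.81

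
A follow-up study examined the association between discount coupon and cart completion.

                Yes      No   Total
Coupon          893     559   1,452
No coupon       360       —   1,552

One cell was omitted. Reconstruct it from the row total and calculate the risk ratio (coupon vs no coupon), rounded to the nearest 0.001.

The missing cell is in the unexposed row: 1552 − 360 = 1192.
So a = 893, b = 559, c = 360, d = 1192.
RR = [a/(a+b)] / [c/(c+d)] = (893/1452) / (360/1552) = 0.61501/0.23196 = 2.65139

2.651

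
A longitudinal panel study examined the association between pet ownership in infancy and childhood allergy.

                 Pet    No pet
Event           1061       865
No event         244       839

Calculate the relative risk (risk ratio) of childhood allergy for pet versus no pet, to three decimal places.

Reading the table with exposure as columns: a = 1061 (Pet, case), b = 244 (Pet, non-case), c = 865 (No pet, case), d = 839.
Risk in exposed = 1061/1305 = 0.81303; risk in unexposed = 865/1704 = 0.50763.
RR = 0.81303 / 0.50763 = 1.60162
The risk among the exposed is 1.60 times that among the unexposed.

1.602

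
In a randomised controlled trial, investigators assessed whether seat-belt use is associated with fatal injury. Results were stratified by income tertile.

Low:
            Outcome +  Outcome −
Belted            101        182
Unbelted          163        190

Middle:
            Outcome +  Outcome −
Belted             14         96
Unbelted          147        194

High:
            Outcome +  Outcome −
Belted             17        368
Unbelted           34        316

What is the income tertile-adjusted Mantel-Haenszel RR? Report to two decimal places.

RR_MH = Σ(aᵢ·n₀ᵢ/nᵢ) / Σ(cᵢ·n₁ᵢ/nᵢ), with n₁ᵢ = aᵢ+bᵢ (exposed), n₀ᵢ = cᵢ+dᵢ (unexposed), nᵢ = n₁ᵢ+n₀ᵢ.
Stratum 1 (Low): n₁ = 283, n₀ = 353, n = 636; a·n₀/n = 101·353/636 = 56.0582; c·n₁/n = 163·283/636 = 72.5299
Stratum 2 (Middle): n₁ = 110, n₀ = 341, n = 451; a·n₀/n = 14·341/451 = 10.5854; c·n₁/n = 147·110/451 = 35.8537
Stratum 3 (High): n₁ = 385, n₀ = 350, n = 735; a·n₀/n = 17·350/735 = 8.0952; c·n₁/n = 34·385/735 = 17.8095
RR_MH = (56.0582 + 10.5854 + 8.0952) / (72.5299 + 35.8537 + 17.8095) = 74.7388 / 126.1931 = 0.59226

0.59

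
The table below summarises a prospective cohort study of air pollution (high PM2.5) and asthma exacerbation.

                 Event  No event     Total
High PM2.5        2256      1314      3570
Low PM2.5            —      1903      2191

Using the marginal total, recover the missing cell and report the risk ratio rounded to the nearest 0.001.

The missing cell is in the unexposed row: 2191 − 1903 = 288.
So a = 2256, b = 1314, c = 288, d = 1903.
RR = [a/(a+b)] / [c/(c+d)] = (2256/3570) / (288/2191) = 0.63193/0.13145 = 4.80752

4.808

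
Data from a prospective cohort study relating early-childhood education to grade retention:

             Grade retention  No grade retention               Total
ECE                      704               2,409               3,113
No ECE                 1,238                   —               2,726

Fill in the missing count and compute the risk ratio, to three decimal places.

The missing cell is in the unexposed row: 2726 − 1238 = 1488.
So a = 704, b = 2409, c = 1238, d = 1488.
RR = [a/(a+b)] / [c/(c+d)] = (704/3113) / (1238/2726) = 0.22615/0.45415 = 0.49796

0.498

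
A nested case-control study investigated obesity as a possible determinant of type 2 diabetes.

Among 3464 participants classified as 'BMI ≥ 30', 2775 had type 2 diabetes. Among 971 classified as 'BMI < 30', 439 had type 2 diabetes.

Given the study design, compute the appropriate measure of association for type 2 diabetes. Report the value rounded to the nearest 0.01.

From the description: a = 2775, b = 689, c = 439, d = 532.
This is a nested case-control study: participants were sampled on outcome status, so risks in the source population cannot be estimated directly — relative risk is not valid here. The odds ratio is the appropriate measure.
OR = (a·d)/(b·c) = (2775 × 532) / (689 × 439) = 1476300 / 302471 = 4.88080

4.88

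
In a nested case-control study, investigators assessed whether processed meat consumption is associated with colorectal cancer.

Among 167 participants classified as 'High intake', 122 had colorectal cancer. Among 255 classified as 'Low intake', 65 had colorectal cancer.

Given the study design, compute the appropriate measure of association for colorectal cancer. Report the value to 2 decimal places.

7.92

From the description: a = 122, b = 45, c = 65, d = 190.
This is a nested case-control study: participants were sampled on outcome status, so risks in the source population cannot be estimated directly — relative risk is not valid here. The odds ratio is the appropriate measure.
OR = (a·d)/(b·c) = (122 × 190) / (45 × 65) = 23180 / 2925 = 7.92479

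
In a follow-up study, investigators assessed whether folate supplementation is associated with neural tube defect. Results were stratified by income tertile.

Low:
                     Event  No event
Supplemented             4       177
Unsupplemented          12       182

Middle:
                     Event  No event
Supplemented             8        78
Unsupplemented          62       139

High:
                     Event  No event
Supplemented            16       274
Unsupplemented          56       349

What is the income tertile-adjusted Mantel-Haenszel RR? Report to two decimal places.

0.36

RR_MH = Σ(aᵢ·n₀ᵢ/nᵢ) / Σ(cᵢ·n₁ᵢ/nᵢ), with n₁ᵢ = aᵢ+bᵢ (exposed), n₀ᵢ = cᵢ+dᵢ (unexposed), nᵢ = n₁ᵢ+n₀ᵢ.
Stratum 1 (Low): n₁ = 181, n₀ = 194, n = 375; a·n₀/n = 4·194/375 = 2.0693; c·n₁/n = 12·181/375 = 5.7920
Stratum 2 (Middle): n₁ = 86, n₀ = 201, n = 287; a·n₀/n = 8·201/287 = 5.6028; c·n₁/n = 62·86/287 = 18.5784
Stratum 3 (High): n₁ = 290, n₀ = 405, n = 695; a·n₀/n = 16·405/695 = 9.3237; c·n₁/n = 56·290/695 = 23.3669
RR_MH = (2.0693 + 5.6028 + 9.3237) / (5.7920 + 18.5784 + 23.3669) = 16.9959 / 47.7373 = 0.35603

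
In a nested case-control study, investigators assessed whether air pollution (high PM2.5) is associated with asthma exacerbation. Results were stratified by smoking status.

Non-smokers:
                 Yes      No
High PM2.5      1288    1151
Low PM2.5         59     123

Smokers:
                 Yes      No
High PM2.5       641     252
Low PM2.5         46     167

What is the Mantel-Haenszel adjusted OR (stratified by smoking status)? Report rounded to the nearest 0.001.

4.321

OR_MH = Σ(aᵢdᵢ/nᵢ) / Σ(bᵢcᵢ/nᵢ), where nᵢ is the stratum total.
Stratum 1 (Non-smokers): n = 2621; a·d/n = 1288·123/2621 = 60.4441; b·c/n = 1151·59/2621 = 25.9096
Stratum 2 (Smokers): n = 1106; a·d/n = 641·167/1106 = 96.7875; b·c/n = 252·46/1106 = 10.4810
OR_MH = (60.4441 + 96.7875) / (25.9096 + 10.4810) = 157.2316 / 36.3906 = 4.32067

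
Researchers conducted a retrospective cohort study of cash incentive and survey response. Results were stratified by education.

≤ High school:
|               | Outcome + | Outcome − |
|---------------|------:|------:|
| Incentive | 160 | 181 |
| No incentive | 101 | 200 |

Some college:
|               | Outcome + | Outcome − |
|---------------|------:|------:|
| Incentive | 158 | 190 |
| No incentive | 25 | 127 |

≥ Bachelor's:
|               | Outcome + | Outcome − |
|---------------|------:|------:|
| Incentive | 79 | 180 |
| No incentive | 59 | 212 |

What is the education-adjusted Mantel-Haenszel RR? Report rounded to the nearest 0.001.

RR_MH = Σ(aᵢ·n₀ᵢ/nᵢ) / Σ(cᵢ·n₁ᵢ/nᵢ), with n₁ᵢ = aᵢ+bᵢ (exposed), n₀ᵢ = cᵢ+dᵢ (unexposed), nᵢ = n₁ᵢ+n₀ᵢ.
Stratum 1 (≤ High school): n₁ = 341, n₀ = 301, n = 642; a·n₀/n = 160·301/642 = 75.0156; c·n₁/n = 101·341/642 = 53.6464
Stratum 2 (Some college): n₁ = 348, n₀ = 152, n = 500; a·n₀/n = 158·152/500 = 48.0320; c·n₁/n = 25·348/500 = 17.4000
Stratum 3 (≥ Bachelor's): n₁ = 259, n₀ = 271, n = 530; a·n₀/n = 79·271/530 = 40.3943; c·n₁/n = 59·259/530 = 28.8321
RR_MH = (75.0156 + 48.0320 + 40.3943) / (53.6464 + 17.4000 + 28.8321) = 163.4419 / 99.8785 = 1.63641

1.636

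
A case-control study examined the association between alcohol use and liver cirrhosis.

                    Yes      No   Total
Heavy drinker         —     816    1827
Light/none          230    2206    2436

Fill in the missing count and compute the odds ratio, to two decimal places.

The missing cell is in the exposed row: 1827 − 816 = 1011.
So a = 1011, b = 816, c = 230, d = 2206.
OR = (a·d)/(b·c) = (1011 × 2206) / (816 × 230) = 2230266 / 187680 = 11.88334

11.88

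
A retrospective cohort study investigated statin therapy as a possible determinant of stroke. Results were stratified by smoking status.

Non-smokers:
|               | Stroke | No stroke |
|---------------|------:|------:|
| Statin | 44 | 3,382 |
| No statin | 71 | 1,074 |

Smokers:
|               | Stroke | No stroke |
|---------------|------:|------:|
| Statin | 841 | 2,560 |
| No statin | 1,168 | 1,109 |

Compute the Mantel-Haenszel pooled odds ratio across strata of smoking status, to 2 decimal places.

0.30

OR_MH = Σ(aᵢdᵢ/nᵢ) / Σ(bᵢcᵢ/nᵢ), where nᵢ is the stratum total.
Stratum 1 (Non-smokers): n = 4571; a·d/n = 44·1074/4571 = 10.3382; b·c/n = 3382·71/4571 = 52.5316
Stratum 2 (Smokers): n = 5678; a·d/n = 841·1109/5678 = 164.2601; b·c/n = 2560·1168/5678 = 526.6080
OR_MH = (10.3382 + 164.2601) / (52.5316 + 526.6080) = 174.5983 / 579.1396 = 0.30148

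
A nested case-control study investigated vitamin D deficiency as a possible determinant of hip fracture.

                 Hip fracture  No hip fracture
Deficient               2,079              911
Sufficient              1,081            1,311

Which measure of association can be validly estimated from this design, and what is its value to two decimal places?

Cells: a = 2079, b = 911, c = 1081, d = 1311.
This is a nested case-control study: participants were sampled on outcome status, so risks in the source population cannot be estimated directly — relative risk is not valid here. The odds ratio is the appropriate measure.
OR = (a·d)/(b·c) = (2079 × 1311) / (911 × 1081) = 2725569 / 984791 = 2.76766

2.77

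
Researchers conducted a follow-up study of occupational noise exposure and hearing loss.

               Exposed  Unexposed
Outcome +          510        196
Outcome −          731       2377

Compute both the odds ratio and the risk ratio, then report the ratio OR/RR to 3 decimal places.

Reading the table with exposure as columns: a = 510 (Exposed, case), b = 731 (Exposed, non-case), c = 196 (Unexposed, case), d = 2377.
OR = (510·2377)/(731·196) = 1212270/143276 = 8.46108
Risk in exposed = 510/1241 = 0.41096; risk in unexposed = 196/2573 = 0.07618; RR = 5.39488
OR/RR = 8.46108 / 5.39488 = 1.56835
The outcome is not rare, so the OR lies further from 1 than the RR.

1.568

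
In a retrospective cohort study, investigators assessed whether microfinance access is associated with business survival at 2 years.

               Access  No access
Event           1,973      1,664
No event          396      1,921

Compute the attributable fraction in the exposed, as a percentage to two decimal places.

44.27

Reading the table with exposure as columns: a = 1973 (Access, case), b = 396 (Access, non-case), c = 1664 (No access, case), d = 1921.
Risk in exposed = 1973/2369 = 0.83284; risk in unexposed = 1664/3585 = 0.46416.
RR = 0.83284/0.46416 = 1.79431
AR% = (RR − 1)/RR × 100 = (1.79431 − 1)/1.79431 × 100 = 44.2683%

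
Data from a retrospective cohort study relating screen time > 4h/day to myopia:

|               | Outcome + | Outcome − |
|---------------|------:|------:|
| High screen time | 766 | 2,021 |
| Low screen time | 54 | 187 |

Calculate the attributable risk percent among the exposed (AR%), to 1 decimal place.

Cells: a = 766, b = 2021, c = 54, d = 187.
Risk in exposed = 766/2787 = 0.27485; risk in unexposed = 54/241 = 0.22407.
RR = 0.27485/0.22407 = 1.22663
AR% = (RR − 1)/RR × 100 = (1.22663 − 1)/1.22663 × 100 = 18.4761%

18.5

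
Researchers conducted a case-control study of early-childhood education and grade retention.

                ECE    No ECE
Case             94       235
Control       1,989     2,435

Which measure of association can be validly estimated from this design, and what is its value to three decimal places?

Reading the table with exposure as columns: a = 94 (ECE, case), b = 1989 (ECE, non-case), c = 235 (No ECE, case), d = 2435.
This is a case-control study: participants were sampled on outcome status, so risks in the source population cannot be estimated directly — relative risk is not valid here. The odds ratio is the appropriate measure.
OR = (a·d)/(b·c) = (94 × 2435) / (1989 × 235) = 228890 / 467415 = 0.48969

0.490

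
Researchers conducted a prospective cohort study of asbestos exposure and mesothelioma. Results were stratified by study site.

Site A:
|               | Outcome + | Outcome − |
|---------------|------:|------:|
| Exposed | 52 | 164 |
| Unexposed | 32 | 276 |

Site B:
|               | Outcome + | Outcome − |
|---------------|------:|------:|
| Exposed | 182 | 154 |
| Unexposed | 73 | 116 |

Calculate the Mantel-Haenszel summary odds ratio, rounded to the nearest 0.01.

2.15

OR_MH = Σ(aᵢdᵢ/nᵢ) / Σ(bᵢcᵢ/nᵢ), where nᵢ is the stratum total.
Stratum 1 (Site A): n = 524; a·d/n = 52·276/524 = 27.3893; b·c/n = 164·32/524 = 10.0153
Stratum 2 (Site B): n = 525; a·d/n = 182·116/525 = 40.2133; b·c/n = 154·73/525 = 21.4133
OR_MH = (27.3893 + 40.2133) / (10.0153 + 21.4133) = 67.6026 / 31.4286 = 2.15099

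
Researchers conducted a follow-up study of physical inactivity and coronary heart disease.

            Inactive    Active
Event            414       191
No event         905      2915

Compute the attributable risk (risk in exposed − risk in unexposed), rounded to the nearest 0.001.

0.252

Reading the table with exposure as columns: a = 414 (Inactive, case), b = 905 (Inactive, non-case), c = 191 (Active, case), d = 2915.
Risk in exposed = 414/1319 = 0.313874; risk in unexposed = 191/3106 = 0.061494.
Risk difference = 0.313874 − 0.061494 = 0.252380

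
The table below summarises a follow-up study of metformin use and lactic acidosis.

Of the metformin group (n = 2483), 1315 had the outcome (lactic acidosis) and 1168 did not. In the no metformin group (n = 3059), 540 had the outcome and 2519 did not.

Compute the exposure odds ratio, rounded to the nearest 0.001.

From the description: a = 1315, b = 1168, c = 540, d = 2519.
OR = (a·d)/(b·c) = (1315 × 2519) / (1168 × 540) = 3312485 / 630720 = 5.25191
The odds of lactic acidosis are about 5.25 times as high in the metformin group.

5.252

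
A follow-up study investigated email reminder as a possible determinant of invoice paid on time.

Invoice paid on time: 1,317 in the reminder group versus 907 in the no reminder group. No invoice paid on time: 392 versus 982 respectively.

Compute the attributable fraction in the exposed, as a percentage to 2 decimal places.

From the description: a = 1317, b = 392, c = 907, d = 982.
Risk in exposed = 1317/1709 = 0.77063; risk in unexposed = 907/1889 = 0.48015.
RR = 0.77063/0.48015 = 1.60498
AR% = (RR − 1)/RR × 100 = (1.60498 − 1)/1.60498 × 100 = 37.6937%

37.69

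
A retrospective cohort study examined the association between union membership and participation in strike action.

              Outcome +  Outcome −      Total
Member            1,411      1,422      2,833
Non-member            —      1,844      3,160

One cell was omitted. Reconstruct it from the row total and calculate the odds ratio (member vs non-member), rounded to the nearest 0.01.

1.39

The missing cell is in the unexposed row: 3160 − 1844 = 1316.
So a = 1411, b = 1422, c = 1316, d = 1844.
OR = (a·d)/(b·c) = (1411 × 1844) / (1422 × 1316) = 2601884 / 1871352 = 1.39038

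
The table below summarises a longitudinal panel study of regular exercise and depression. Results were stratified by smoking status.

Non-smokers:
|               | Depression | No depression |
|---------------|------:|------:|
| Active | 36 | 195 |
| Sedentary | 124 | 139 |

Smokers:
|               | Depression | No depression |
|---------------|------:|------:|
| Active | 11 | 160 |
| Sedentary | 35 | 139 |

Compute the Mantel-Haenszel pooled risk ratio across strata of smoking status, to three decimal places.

0.328

RR_MH = Σ(aᵢ·n₀ᵢ/nᵢ) / Σ(cᵢ·n₁ᵢ/nᵢ), with n₁ᵢ = aᵢ+bᵢ (exposed), n₀ᵢ = cᵢ+dᵢ (unexposed), nᵢ = n₁ᵢ+n₀ᵢ.
Stratum 1 (Non-smokers): n₁ = 231, n₀ = 263, n = 494; a·n₀/n = 36·263/494 = 19.1660; c·n₁/n = 124·231/494 = 57.9838
Stratum 2 (Smokers): n₁ = 171, n₀ = 174, n = 345; a·n₀/n = 11·174/345 = 5.5478; c·n₁/n = 35·171/345 = 17.3478
RR_MH = (19.1660 + 5.5478) / (57.9838 + 17.3478) = 24.7138 / 75.3316 = 0.32807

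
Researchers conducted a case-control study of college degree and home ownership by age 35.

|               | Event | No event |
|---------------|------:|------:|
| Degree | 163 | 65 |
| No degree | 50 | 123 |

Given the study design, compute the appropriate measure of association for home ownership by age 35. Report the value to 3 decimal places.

6.169

Cells: a = 163, b = 65, c = 50, d = 123.
This is a case-control study: participants were sampled on outcome status, so risks in the source population cannot be estimated directly — relative risk is not valid here. The odds ratio is the appropriate measure.
OR = (a·d)/(b·c) = (163 × 123) / (65 × 50) = 20049 / 3250 = 6.16892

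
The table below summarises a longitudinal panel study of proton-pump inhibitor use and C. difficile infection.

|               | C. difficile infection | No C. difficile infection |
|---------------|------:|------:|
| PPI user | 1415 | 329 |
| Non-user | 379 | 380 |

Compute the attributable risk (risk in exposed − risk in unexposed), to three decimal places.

0.312

Cells: a = 1415, b = 329, c = 379, d = 380.
Risk in exposed = 1415/1744 = 0.811353; risk in unexposed = 379/759 = 0.499341.
Risk difference = 0.811353 − 0.499341 = 0.312012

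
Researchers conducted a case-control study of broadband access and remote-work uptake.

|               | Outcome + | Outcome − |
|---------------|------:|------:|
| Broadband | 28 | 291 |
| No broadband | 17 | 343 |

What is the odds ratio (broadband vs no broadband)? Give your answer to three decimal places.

1.941

Cells: a = 28, b = 291, c = 17, d = 343.
OR = (a·d)/(b·c) = (28 × 343) / (291 × 17) = 9604 / 4947 = 1.94138
The odds of remote-work uptake are about 1.94 times as high in the broadband group.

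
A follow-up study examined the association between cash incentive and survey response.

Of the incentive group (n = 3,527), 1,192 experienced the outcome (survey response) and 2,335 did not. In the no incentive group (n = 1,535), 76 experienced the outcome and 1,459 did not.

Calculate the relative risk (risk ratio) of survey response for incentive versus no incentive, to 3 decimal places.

6.826

From the description: a = 1192, b = 2335, c = 76, d = 1459.
Risk in exposed = 1192/3527 = 0.33796; risk in unexposed = 76/1535 = 0.04951.
RR = 0.33796 / 0.04951 = 6.82599
The risk among the exposed is 6.83 times that among the unexposed.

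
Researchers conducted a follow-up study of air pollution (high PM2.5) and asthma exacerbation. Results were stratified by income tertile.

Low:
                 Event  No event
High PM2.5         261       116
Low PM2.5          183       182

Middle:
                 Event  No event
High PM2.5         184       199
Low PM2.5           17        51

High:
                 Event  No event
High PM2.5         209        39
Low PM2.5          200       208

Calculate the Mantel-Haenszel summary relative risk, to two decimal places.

RR_MH = Σ(aᵢ·n₀ᵢ/nᵢ) / Σ(cᵢ·n₁ᵢ/nᵢ), with n₁ᵢ = aᵢ+bᵢ (exposed), n₀ᵢ = cᵢ+dᵢ (unexposed), nᵢ = n₁ᵢ+n₀ᵢ.
Stratum 1 (Low): n₁ = 377, n₀ = 365, n = 742; a·n₀/n = 261·365/742 = 128.3895; c·n₁/n = 183·377/742 = 92.9798
Stratum 2 (Middle): n₁ = 383, n₀ = 68, n = 451; a·n₀/n = 184·68/451 = 27.7428; c·n₁/n = 17·383/451 = 14.4368
Stratum 3 (High): n₁ = 248, n₀ = 408, n = 656; a·n₀/n = 209·408/656 = 129.9878; c·n₁/n = 200·248/656 = 75.6098
RR_MH = (128.3895 + 27.7428 + 129.9878) / (92.9798 + 14.4368 + 75.6098) = 286.1201 / 183.0263 = 1.56327

1.56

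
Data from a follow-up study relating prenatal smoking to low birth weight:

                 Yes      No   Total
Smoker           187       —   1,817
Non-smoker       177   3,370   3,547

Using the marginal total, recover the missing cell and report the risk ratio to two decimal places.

The missing cell is in the exposed row: 1817 − 187 = 1630.
So a = 187, b = 1630, c = 177, d = 3370.
RR = [a/(a+b)] / [c/(c+d)] = (187/1817) / (177/3547) = 0.10292/0.04990 = 2.06241

2.06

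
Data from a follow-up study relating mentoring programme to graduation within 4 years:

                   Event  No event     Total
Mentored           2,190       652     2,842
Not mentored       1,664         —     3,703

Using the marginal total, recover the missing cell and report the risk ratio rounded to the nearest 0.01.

1.71

The missing cell is in the unexposed row: 3703 − 1664 = 2039.
So a = 2190, b = 652, c = 1664, d = 2039.
RR = [a/(a+b)] / [c/(c+d)] = (2190/2842) / (1664/3703) = 0.77058/0.44937 = 1.71483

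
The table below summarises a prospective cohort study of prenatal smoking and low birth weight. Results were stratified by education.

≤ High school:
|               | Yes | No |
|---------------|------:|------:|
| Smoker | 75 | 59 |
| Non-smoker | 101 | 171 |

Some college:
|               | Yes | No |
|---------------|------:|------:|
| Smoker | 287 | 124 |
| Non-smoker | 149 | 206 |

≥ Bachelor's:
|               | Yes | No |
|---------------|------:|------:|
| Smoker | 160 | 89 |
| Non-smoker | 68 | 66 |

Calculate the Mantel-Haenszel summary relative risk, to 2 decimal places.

1.52

RR_MH = Σ(aᵢ·n₀ᵢ/nᵢ) / Σ(cᵢ·n₁ᵢ/nᵢ), with n₁ᵢ = aᵢ+bᵢ (exposed), n₀ᵢ = cᵢ+dᵢ (unexposed), nᵢ = n₁ᵢ+n₀ᵢ.
Stratum 1 (≤ High school): n₁ = 134, n₀ = 272, n = 406; a·n₀/n = 75·272/406 = 50.2463; c·n₁/n = 101·134/406 = 33.3350
Stratum 2 (Some college): n₁ = 411, n₀ = 355, n = 766; a·n₀/n = 287·355/766 = 133.0091; c·n₁/n = 149·411/766 = 79.9465
Stratum 3 (≥ Bachelor's): n₁ = 249, n₀ = 134, n = 383; a·n₀/n = 160·134/383 = 55.9791; c·n₁/n = 68·249/383 = 44.2089
RR_MH = (50.2463 + 133.0091 + 55.9791) / (33.3350 + 79.9465 + 44.2089) = 239.2346 / 157.4903 = 1.51904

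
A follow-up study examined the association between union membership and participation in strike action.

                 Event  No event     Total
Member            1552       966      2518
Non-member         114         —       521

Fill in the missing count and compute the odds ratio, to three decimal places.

5.736

The missing cell is in the unexposed row: 521 − 114 = 407.
So a = 1552, b = 966, c = 114, d = 407.
OR = (a·d)/(b·c) = (1552 × 407) / (966 × 114) = 631664 / 110124 = 5.73593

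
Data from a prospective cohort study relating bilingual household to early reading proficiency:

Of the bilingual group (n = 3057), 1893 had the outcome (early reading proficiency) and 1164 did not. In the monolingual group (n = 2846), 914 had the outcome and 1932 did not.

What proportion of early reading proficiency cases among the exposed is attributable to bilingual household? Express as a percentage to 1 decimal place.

48.1

From the description: a = 1893, b = 1164, c = 914, d = 1932.
Risk in exposed = 1893/3057 = 0.61923; risk in unexposed = 914/2846 = 0.32115.
RR = 0.61923/0.32115 = 1.92816
AR% = (RR − 1)/RR × 100 = (1.92816 − 1)/1.92816 × 100 = 48.1372%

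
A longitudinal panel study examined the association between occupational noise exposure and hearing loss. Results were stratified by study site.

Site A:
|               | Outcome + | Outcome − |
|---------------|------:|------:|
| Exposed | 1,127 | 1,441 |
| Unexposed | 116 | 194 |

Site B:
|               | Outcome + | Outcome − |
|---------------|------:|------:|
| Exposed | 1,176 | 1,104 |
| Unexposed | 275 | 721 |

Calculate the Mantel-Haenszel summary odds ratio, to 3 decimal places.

2.221

OR_MH = Σ(aᵢdᵢ/nᵢ) / Σ(bᵢcᵢ/nᵢ), where nᵢ is the stratum total.
Stratum 1 (Site A): n = 2878; a·d/n = 1127·194/2878 = 75.9687; b·c/n = 1441·116/2878 = 58.0806
Stratum 2 (Site B): n = 3276; a·d/n = 1176·721/3276 = 258.8205; b·c/n = 1104·275/3276 = 92.6740
OR_MH = (75.9687 + 258.8205) / (58.0806 + 92.6740) = 334.7892 / 150.7546 = 2.22076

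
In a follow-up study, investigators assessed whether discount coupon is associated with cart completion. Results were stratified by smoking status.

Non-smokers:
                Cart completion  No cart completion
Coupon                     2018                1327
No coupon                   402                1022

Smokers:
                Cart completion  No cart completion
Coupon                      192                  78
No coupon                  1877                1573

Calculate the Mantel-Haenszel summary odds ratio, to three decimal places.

OR_MH = Σ(aᵢdᵢ/nᵢ) / Σ(bᵢcᵢ/nᵢ), where nᵢ is the stratum total.
Stratum 1 (Non-smokers): n = 4769; a·d/n = 2018·1022/4769 = 432.4588; b·c/n = 1327·402/4769 = 111.8587
Stratum 2 (Smokers): n = 3720; a·d/n = 192·1573/3720 = 81.1871; b·c/n = 78·1877/3720 = 39.3565
OR_MH = (432.4588 + 81.1871) / (111.8587 + 39.3565) = 513.6459 / 151.2151 = 3.39679

3.397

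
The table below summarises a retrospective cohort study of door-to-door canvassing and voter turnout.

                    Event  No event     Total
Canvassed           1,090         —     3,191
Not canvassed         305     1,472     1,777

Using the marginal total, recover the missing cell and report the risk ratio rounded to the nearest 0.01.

The missing cell is in the exposed row: 3191 − 1090 = 2101.
So a = 1090, b = 2101, c = 305, d = 1472.
RR = [a/(a+b)] / [c/(c+d)] = (1090/3191) / (305/1777) = 0.34159/0.17164 = 1.99016

1.99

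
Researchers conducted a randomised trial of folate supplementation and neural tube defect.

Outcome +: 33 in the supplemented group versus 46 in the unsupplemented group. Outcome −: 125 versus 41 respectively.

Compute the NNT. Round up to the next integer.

4

Risk in treated group = 33/158 = 0.20886; risk in control = 46/87 = 0.52874.
Absolute risk reduction = 0.52874 − 0.20886 = 0.31987
NNT = 1 / ARR = 1 / 0.31987 = 3.126 → round up → 4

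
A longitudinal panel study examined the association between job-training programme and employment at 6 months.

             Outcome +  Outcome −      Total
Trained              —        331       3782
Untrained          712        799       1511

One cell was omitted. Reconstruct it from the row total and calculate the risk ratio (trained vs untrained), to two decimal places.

The missing cell is in the exposed row: 3782 − 331 = 3451.
So a = 3451, b = 331, c = 712, d = 799.
RR = [a/(a+b)] / [c/(c+d)] = (3451/3782) / (712/1511) = 0.91248/0.47121 = 1.93646

1.94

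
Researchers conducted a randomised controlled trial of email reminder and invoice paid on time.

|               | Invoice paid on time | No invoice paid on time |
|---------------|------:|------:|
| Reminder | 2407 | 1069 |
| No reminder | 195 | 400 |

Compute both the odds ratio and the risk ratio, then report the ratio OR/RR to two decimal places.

2.19

Cells: a = 2407, b = 1069, c = 195, d = 400.
OR = (2407·400)/(1069·195) = 962800/208455 = 4.61874
Risk in exposed = 2407/3476 = 0.69246; risk in unexposed = 195/595 = 0.32773; RR = 2.11290
OR/RR = 4.61874 / 2.11290 = 2.18597
The outcome is not rare, so the OR lies further from 1 than the RR.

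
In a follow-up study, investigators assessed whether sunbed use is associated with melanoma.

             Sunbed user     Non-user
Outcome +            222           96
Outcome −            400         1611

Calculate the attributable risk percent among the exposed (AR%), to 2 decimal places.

Reading the table with exposure as columns: a = 222 (Sunbed user, case), b = 400 (Sunbed user, non-case), c = 96 (Non-user, case), d = 1611.
Risk in exposed = 222/622 = 0.35691; risk in unexposed = 96/1707 = 0.05624.
RR = 0.35691/0.05624 = 6.34636
AR% = (RR − 1)/RR × 100 = (6.34636 − 1)/6.34636 × 100 = 84.2429%

84.24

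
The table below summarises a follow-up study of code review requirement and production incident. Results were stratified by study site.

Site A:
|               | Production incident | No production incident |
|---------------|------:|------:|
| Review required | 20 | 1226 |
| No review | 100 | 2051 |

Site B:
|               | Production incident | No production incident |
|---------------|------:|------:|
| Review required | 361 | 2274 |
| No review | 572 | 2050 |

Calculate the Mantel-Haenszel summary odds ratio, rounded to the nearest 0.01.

0.54

OR_MH = Σ(aᵢdᵢ/nᵢ) / Σ(bᵢcᵢ/nᵢ), where nᵢ is the stratum total.
Stratum 1 (Site A): n = 3397; a·d/n = 20·2051/3397 = 12.0754; b·c/n = 1226·100/3397 = 36.0907
Stratum 2 (Site B): n = 5257; a·d/n = 361·2050/5257 = 140.7742; b·c/n = 2274·572/5257 = 247.4278
OR_MH = (12.0754 + 140.7742) / (36.0907 + 247.4278) = 152.8496 / 283.5185 = 0.53912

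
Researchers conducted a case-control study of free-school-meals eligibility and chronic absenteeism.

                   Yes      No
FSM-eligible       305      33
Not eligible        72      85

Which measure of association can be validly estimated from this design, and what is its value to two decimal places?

10.91

Cells: a = 305, b = 33, c = 72, d = 85.
This is a case-control study: participants were sampled on outcome status, so risks in the source population cannot be estimated directly — relative risk is not valid here. The odds ratio is the appropriate measure.
OR = (a·d)/(b·c) = (305 × 85) / (33 × 72) = 25925 / 2376 = 10.91120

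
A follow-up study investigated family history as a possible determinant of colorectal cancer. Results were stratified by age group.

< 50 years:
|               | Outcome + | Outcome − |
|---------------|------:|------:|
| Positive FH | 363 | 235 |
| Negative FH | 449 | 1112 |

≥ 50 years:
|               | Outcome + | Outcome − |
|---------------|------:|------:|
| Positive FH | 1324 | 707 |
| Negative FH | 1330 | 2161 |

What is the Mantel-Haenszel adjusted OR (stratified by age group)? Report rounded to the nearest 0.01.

OR_MH = Σ(aᵢdᵢ/nᵢ) / Σ(bᵢcᵢ/nᵢ), where nᵢ is the stratum total.
Stratum 1 (< 50 years): n = 2159; a·d/n = 363·1112/2159 = 186.9643; b·c/n = 235·449/2159 = 48.8722
Stratum 2 (≥ 50 years): n = 5522; a·d/n = 1324·2161/5522 = 518.1391; b·c/n = 707·1330/5522 = 170.2843
OR_MH = (186.9643 + 518.1391) / (48.8722 + 170.2843) = 705.1034 / 219.1565 = 3.21735

3.22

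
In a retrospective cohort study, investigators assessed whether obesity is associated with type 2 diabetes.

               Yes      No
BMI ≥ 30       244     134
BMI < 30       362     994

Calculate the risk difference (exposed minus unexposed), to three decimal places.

Cells: a = 244, b = 134, c = 362, d = 994.
Risk in exposed = 244/378 = 0.645503; risk in unexposed = 362/1356 = 0.266962.
Risk difference = 0.645503 − 0.266962 = 0.378541

0.379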